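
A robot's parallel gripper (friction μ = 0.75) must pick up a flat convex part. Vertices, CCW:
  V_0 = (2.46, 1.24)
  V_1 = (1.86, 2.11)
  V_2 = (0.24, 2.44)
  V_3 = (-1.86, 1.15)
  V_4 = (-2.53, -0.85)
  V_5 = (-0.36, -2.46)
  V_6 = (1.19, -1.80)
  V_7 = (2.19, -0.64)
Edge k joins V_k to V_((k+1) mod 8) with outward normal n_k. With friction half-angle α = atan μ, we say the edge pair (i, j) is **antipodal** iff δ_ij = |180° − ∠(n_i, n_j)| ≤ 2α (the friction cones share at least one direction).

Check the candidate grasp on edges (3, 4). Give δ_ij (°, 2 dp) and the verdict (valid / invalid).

α = atan 0.75 = 36.87°;  2α = 73.74°
edge 3: e_3 = (-0.67, -2.00);  n_3 = (-0.9482, +0.3176)
edge 4: e_4 = (+2.17, -1.61);  n_4 = (-0.5958, -0.8031)
∠(n_3, n_4) = 71.95°
δ = |180° − 71.95°| = 108.05°
108.05° > 2α = 73.74°  →  invalid

δ = 108.05°, invalid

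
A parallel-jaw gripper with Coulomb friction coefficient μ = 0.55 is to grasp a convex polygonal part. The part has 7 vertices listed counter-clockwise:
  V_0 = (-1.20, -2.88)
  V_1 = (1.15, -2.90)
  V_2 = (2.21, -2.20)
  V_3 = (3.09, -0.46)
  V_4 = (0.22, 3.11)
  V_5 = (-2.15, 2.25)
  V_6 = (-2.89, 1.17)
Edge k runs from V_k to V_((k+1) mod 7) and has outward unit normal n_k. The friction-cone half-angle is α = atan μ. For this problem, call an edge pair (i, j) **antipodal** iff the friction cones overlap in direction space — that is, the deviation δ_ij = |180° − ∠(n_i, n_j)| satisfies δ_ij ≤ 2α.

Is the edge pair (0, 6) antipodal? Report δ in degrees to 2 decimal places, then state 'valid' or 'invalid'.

α = atan 0.55 = 28.81°;  2α = 57.62°
edge 0: e_0 = (+2.35, -0.02);  n_0 = (-0.0085, -1.0000)
edge 6: e_6 = (+1.69, -4.05);  n_6 = (-0.9229, -0.3851)
∠(n_0, n_6) = 66.86°
δ = |180° − 66.86°| = 113.14°
113.14° > 2α = 57.62°  →  invalid

δ = 113.14°, invalid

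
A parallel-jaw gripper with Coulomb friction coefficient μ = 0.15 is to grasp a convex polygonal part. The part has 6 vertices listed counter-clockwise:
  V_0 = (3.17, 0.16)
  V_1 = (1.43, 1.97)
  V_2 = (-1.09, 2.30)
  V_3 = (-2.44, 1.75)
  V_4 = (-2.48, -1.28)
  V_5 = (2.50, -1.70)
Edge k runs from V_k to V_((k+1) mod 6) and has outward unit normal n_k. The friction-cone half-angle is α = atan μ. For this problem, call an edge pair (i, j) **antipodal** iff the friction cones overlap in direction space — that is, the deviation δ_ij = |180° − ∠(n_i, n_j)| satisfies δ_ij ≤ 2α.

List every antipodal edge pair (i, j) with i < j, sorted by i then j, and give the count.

count = 1; pairs: (1,4)

α = atan 0.15 = 8.53°;  2α = 17.06°
n_0 = (+0.7209, +0.6930)
n_1 = (+0.1298, +0.9915)
n_2 = (-0.3773, +0.9261)
n_3 = (-0.9999, +0.0132)
n_4 = (-0.0840, -0.9965)
n_5 = (+0.9408, -0.3389)
  (0,1): δ = 141.33°  ·
  (0,2): δ = 111.70°  ·
  (0,3): δ = 44.63°  ·
  (0,4): δ = 41.31°  ·
  (0,5): δ = 116.32°  ·
  (1,2): δ = 150.37°  ·
  (1,3): δ = 83.30°  ·
  (1,4): δ = 2.64°  ✓
  (1,5): δ = 77.65°  ·
  (2,3): δ = 112.92°  ·
  (2,4): δ = 26.99°  ·
  (2,5): δ = 48.02°  ·
  (3,4): δ = 94.06°  ·
  (3,5): δ = 19.05°  ·
  (4,5): δ = 104.99°  ·
antipodal pairs: 1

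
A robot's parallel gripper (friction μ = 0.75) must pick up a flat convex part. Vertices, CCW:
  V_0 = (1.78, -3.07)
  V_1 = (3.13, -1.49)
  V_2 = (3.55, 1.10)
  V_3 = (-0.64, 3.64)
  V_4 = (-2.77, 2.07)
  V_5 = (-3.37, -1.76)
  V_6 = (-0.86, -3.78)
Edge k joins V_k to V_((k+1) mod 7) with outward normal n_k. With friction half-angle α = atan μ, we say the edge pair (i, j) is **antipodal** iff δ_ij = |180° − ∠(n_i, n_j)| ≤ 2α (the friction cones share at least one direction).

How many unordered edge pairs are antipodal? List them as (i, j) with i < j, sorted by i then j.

count = 10; pairs: (0,3), (0,4), (1,3), (1,4), (1,5), (2,4), (2,5), (2,6), (3,6), (4,6)

α = atan 0.75 = 36.87°;  2α = 73.74°
n_0 = (+0.7603, -0.6496)
n_1 = (+0.9871, -0.1601)
n_2 = (+0.5184, +0.8551)
n_3 = (-0.5933, +0.8050)
n_4 = (-0.9880, +0.1548)
n_5 = (-0.6270, -0.7790)
n_6 = (+0.2597, -0.9657)
  (0,1): δ = 148.70°  ·
  (0,2): δ = 80.71°  ·
  (0,3): δ = 13.09°  ✓
  (0,4): δ = 31.61°  ✓
  (0,5): δ = 91.69°  ·
  (0,6): δ = 145.56°  ·
  (1,2): δ = 112.01°  ·
  (1,3): δ = 44.40°  ✓
  (1,4): δ = 0.31°  ✓
  (1,5): δ = 60.38°  ✓
  (1,6): δ = 114.26°  ·
  (2,3): δ = 112.38°  ·
  (2,4): δ = 67.68°  ✓
  (2,5): δ = 7.60°  ✓
  (2,6): δ = 46.28°  ✓
  (3,4): δ = 135.30°  ·
  (3,5): δ = 75.22°  ·
  (3,6): δ = 21.34°  ✓
  (4,5): δ = 119.92°  ·
  (4,6): δ = 66.04°  ✓
  (5,6): δ = 126.12°  ·
antipodal pairs: 10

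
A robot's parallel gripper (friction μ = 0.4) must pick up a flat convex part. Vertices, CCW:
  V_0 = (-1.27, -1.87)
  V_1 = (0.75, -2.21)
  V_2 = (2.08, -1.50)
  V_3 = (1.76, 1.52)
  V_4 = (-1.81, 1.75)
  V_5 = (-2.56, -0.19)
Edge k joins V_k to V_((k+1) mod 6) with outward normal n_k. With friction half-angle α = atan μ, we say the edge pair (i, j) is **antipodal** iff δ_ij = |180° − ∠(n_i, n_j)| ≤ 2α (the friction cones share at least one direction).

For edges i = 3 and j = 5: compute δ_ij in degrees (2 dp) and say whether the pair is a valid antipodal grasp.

α = atan 0.4 = 21.80°;  2α = 43.60°
edge 3: e_3 = (-3.57, +0.23);  n_3 = (+0.0643, +0.9979)
edge 5: e_5 = (+1.29, -1.68);  n_5 = (-0.7932, -0.6090)
∠(n_3, n_5) = 131.21°
δ = |180° − 131.21°| = 48.79°
48.79° > 2α = 43.60°  →  invalid

δ = 48.79°, invalid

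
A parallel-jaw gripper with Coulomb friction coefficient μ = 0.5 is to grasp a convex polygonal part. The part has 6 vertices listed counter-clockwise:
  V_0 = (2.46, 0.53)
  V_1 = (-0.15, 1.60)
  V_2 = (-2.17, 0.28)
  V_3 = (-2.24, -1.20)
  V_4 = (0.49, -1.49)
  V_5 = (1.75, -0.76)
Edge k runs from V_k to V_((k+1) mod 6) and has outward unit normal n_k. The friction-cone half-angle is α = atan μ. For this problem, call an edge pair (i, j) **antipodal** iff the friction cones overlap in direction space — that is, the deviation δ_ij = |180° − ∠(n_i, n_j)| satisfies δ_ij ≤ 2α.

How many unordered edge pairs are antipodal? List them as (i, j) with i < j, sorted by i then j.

α = atan 0.5 = 26.57°;  2α = 53.13°
n_0 = (+0.3793, +0.9253)
n_1 = (-0.5470, +0.8371)
n_2 = (-0.9989, +0.0472)
n_3 = (-0.1056, -0.9944)
n_4 = (+0.5013, -0.8653)
n_5 = (+0.8761, -0.4822)
  (0,1): δ = 124.55°  ·
  (0,2): δ = 70.42°  ·
  (0,3): δ = 16.23°  ✓
  (0,4): δ = 52.38°  ✓
  (0,5): δ = 83.46°  ·
  (1,2): δ = 125.87°  ·
  (1,3): δ = 39.23°  ✓
  (1,4): δ = 3.08°  ✓
  (1,5): δ = 28.01°  ✓
  (2,3): δ = 93.36°  ·
  (2,4): δ = 57.21°  ·
  (2,5): δ = 26.12°  ✓
  (3,4): δ = 143.85°  ·
  (3,5): δ = 112.76°  ·
  (4,5): δ = 148.91°  ·
antipodal pairs: 6

count = 6; pairs: (0,3), (0,4), (1,3), (1,4), (1,5), (2,5)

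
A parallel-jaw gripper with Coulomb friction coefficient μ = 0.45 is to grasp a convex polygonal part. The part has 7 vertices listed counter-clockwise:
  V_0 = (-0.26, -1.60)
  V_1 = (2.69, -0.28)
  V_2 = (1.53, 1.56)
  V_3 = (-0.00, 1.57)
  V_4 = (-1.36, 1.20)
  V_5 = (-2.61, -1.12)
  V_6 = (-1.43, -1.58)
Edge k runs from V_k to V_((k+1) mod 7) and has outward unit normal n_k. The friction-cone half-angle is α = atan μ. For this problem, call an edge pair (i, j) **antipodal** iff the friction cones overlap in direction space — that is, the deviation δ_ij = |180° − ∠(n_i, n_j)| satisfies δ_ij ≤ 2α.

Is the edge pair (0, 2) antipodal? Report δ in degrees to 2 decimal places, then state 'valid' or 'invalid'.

α = atan 0.45 = 24.23°;  2α = 48.46°
edge 0: e_0 = (+2.95, +1.32);  n_0 = (+0.4084, -0.9128)
edge 2: e_2 = (-1.53, +0.01);  n_2 = (+0.0065, +1.0000)
∠(n_0, n_2) = 155.52°
δ = |180° − 155.52°| = 24.48°
24.48° ≤ 2α = 48.46°  →  valid

δ = 24.48°, valid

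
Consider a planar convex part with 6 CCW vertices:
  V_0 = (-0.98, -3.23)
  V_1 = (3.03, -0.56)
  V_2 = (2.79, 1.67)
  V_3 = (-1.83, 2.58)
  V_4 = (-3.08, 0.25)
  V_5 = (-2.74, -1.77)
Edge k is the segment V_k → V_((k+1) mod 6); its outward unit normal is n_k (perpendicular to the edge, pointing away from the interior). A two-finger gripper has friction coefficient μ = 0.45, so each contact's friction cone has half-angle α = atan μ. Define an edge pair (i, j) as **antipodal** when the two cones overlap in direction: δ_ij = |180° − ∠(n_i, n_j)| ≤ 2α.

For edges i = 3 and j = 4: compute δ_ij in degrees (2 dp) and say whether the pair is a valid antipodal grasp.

α = atan 0.45 = 24.23°;  2α = 48.46°
edge 3: e_3 = (-1.25, -2.33);  n_3 = (-0.8812, +0.4727)
edge 4: e_4 = (+0.34, -2.02);  n_4 = (-0.9861, -0.1660)
∠(n_3, n_4) = 37.77°
δ = |180° − 37.77°| = 142.23°
142.23° > 2α = 48.46°  →  invalid

δ = 142.23°, invalid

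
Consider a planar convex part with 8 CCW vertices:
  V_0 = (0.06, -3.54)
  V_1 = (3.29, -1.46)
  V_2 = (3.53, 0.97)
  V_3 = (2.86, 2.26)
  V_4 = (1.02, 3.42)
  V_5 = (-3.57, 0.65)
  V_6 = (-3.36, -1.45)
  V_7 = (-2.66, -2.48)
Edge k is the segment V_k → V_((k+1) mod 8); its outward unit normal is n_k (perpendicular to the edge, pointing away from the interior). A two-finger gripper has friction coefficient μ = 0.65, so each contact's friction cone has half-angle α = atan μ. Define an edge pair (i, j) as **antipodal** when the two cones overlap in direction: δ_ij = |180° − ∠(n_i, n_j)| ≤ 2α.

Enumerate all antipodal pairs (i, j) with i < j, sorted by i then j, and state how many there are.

α = atan 0.65 = 33.02°;  2α = 66.05°
n_0 = (+0.5414, -0.8408)
n_1 = (+0.9952, -0.0983)
n_2 = (+0.8874, +0.4609)
n_3 = (+0.5333, +0.8459)
n_4 = (-0.5167, +0.8562)
n_5 = (-0.9950, -0.0995)
n_6 = (-0.8271, -0.5621)
n_7 = (-0.3631, -0.9317)
  (0,1): δ = 128.42°  ·
  (0,2): δ = 95.33°  ·
  (0,3): δ = 65.01°  ✓
  (0,4): δ = 1.67°  ✓
  (0,5): δ = 62.93°  ✓
  (0,6): δ = 91.42°  ·
  (0,7): δ = 125.93°  ·
  (1,2): δ = 146.91°  ·
  (1,3): δ = 116.59°  ·
  (1,4): δ = 53.25°  ✓
  (1,5): δ = 11.35°  ✓
  (1,6): δ = 39.84°  ✓
  (1,7): δ = 74.35°  ·
  (2,3): δ = 149.68°  ·
  (2,4): δ = 86.34°  ·
  (2,5): δ = 21.74°  ✓
  (2,6): δ = 6.75°  ✓
  (2,7): δ = 41.26°  ✓
  (3,4): δ = 116.66°  ·
  (3,5): δ = 52.06°  ✓
  (3,6): δ = 23.57°  ✓
  (3,7): δ = 10.94°  ✓
  (4,5): δ = 115.40°  ·
  (4,6): δ = 86.91°  ·
  (4,7): δ = 52.40°  ✓
  (5,6): δ = 151.51°  ·
  (5,7): δ = 117.00°  ·
  (6,7): δ = 145.49°  ·
antipodal pairs: 13

count = 13; pairs: (0,3), (0,4), (0,5), (1,4), (1,5), (1,6), (2,5), (2,6), (2,7), (3,5), (3,6), (3,7), (4,7)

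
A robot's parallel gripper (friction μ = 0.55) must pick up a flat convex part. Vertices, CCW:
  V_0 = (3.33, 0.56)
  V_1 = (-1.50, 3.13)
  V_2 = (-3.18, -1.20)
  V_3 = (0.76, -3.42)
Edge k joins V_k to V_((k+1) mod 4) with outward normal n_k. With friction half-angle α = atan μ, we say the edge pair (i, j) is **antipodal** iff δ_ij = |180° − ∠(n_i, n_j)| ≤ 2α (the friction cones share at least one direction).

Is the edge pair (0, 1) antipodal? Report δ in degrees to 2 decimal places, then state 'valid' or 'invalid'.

α = atan 0.55 = 28.81°;  2α = 57.62°
edge 0: e_0 = (-4.83, +2.57);  n_0 = (+0.4697, +0.8828)
edge 1: e_1 = (-1.68, -4.33);  n_1 = (-0.9323, +0.3617)
∠(n_0, n_1) = 96.81°
δ = |180° − 96.81°| = 83.19°
83.19° > 2α = 57.62°  →  invalid

δ = 83.19°, invalid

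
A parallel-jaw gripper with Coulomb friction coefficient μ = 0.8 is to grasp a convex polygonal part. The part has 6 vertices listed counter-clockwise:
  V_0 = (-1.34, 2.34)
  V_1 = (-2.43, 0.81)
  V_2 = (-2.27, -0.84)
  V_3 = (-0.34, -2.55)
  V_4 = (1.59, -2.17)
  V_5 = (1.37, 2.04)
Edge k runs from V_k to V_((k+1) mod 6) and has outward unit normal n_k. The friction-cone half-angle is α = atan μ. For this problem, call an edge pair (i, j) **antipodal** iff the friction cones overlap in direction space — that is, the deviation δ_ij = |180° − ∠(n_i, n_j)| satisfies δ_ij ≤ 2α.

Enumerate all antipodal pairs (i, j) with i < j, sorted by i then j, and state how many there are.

count = 6; pairs: (0,3), (0,4), (1,4), (2,4), (2,5), (3,5)

α = atan 0.8 = 38.66°;  2α = 77.32°
n_0 = (-0.8145, +0.5802)
n_1 = (-0.9953, -0.0965)
n_2 = (-0.6632, -0.7485)
n_3 = (+0.1932, -0.9812)
n_4 = (+0.9986, +0.0522)
n_5 = (+0.1100, +0.9939)
  (0,1): δ = 138.99°  ·
  (0,2): δ = 96.07°  ·
  (0,3): δ = 43.39°  ✓
  (0,4): δ = 38.46°  ✓
  (0,5): δ = 119.15°  ·
  (1,2): δ = 137.08°  ·
  (1,3): δ = 84.40°  ·
  (1,4): δ = 2.55°  ✓
  (1,5): δ = 78.14°  ·
  (2,3): δ = 127.32°  ·
  (2,4): δ = 45.47°  ✓
  (2,5): δ = 35.22°  ✓
  (3,4): δ = 98.15°  ·
  (3,5): δ = 17.46°  ✓
  (4,5): δ = 99.31°  ·
antipodal pairs: 6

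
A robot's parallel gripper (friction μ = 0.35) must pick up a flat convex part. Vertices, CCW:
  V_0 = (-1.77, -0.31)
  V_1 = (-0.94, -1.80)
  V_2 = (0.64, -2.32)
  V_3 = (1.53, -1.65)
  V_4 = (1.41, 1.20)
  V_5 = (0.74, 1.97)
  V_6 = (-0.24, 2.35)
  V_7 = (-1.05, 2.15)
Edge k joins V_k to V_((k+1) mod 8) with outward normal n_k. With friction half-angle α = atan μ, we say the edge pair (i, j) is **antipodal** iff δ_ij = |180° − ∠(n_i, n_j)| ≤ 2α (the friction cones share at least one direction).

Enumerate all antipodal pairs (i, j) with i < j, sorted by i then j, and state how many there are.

count = 8; pairs: (0,3), (0,4), (1,4), (1,5), (1,6), (2,6), (2,7), (3,7)

α = atan 0.35 = 19.29°;  2α = 38.58°
n_0 = (-0.8736, -0.4866)
n_1 = (-0.3126, -0.9499)
n_2 = (+0.6014, -0.7989)
n_3 = (+0.9991, +0.0421)
n_4 = (+0.7544, +0.6564)
n_5 = (+0.3615, +0.9324)
n_6 = (-0.2397, +0.9708)
n_7 = (-0.9597, +0.2809)
  (0,1): δ = 137.34°  ·
  (0,2): δ = 82.15°  ·
  (0,3): δ = 26.71°  ✓
  (0,4): δ = 11.91°  ✓
  (0,5): δ = 39.69°  ·
  (0,6): δ = 74.75°  ·
  (0,7): δ = 134.57°  ·
  (1,2): δ = 124.81°  ·
  (1,3): δ = 69.37°  ·
  (1,4): δ = 30.76°  ✓
  (1,5): δ = 2.98°  ✓
  (1,6): δ = 32.09°  ✓
  (1,7): δ = 91.90°  ·
  (2,3): δ = 124.56°  ·
  (2,4): δ = 85.95°  ·
  (2,5): δ = 58.17°  ·
  (2,6): δ = 23.10°  ✓
  (2,7): δ = 36.71°  ✓
  (3,4): δ = 141.38°  ·
  (3,5): δ = 113.61°  ·
  (3,6): δ = 78.54°  ·
  (3,7): δ = 18.72°  ✓
  (4,5): δ = 152.22°  ·
  (4,6): δ = 117.16°  ·
  (4,7): δ = 57.34°  ·
  (5,6): δ = 144.94°  ·
  (5,7): δ = 85.12°  ·
  (6,7): δ = 120.18°  ·
antipodal pairs: 8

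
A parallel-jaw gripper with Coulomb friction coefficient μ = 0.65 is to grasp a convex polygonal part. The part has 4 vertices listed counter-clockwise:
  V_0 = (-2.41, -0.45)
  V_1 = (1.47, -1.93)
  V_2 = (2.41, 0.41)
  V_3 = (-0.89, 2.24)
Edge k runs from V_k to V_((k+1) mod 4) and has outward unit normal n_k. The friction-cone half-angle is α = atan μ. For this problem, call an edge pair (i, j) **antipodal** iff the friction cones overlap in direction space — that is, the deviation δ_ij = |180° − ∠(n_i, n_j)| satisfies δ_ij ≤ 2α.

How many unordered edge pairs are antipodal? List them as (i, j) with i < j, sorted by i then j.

α = atan 0.65 = 33.02°;  2α = 66.05°
n_0 = (-0.3564, -0.9343)
n_1 = (+0.9279, -0.3728)
n_2 = (+0.4850, +0.8745)
n_3 = (-0.8706, +0.4920)
  (0,1): δ = 91.01°  ·
  (0,2): δ = 8.13°  ✓
  (0,3): δ = 81.41°  ·
  (1,2): δ = 97.12°  ·
  (1,3): δ = 7.58°  ✓
  (2,3): δ = 90.46°  ·
antipodal pairs: 2

count = 2; pairs: (0,2), (1,3)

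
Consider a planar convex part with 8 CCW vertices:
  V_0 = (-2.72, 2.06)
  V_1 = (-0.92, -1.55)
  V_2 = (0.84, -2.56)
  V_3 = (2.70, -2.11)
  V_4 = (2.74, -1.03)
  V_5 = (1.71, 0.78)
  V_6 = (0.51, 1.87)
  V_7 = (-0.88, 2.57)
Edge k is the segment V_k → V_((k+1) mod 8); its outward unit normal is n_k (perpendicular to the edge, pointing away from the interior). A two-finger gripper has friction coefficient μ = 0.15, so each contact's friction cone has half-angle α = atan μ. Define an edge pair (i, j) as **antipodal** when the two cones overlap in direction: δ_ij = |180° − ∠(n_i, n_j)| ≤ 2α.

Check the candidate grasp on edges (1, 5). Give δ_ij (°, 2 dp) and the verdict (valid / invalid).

δ = 12.40°, valid

α = atan 0.15 = 8.53°;  2α = 17.06°
edge 1: e_1 = (+1.76, -1.01);  n_1 = (-0.4977, -0.8673)
edge 5: e_5 = (-1.20, +1.09);  n_5 = (+0.6724, +0.7402)
∠(n_1, n_5) = 167.60°
δ = |180° − 167.60°| = 12.40°
12.40° ≤ 2α = 17.06°  →  valid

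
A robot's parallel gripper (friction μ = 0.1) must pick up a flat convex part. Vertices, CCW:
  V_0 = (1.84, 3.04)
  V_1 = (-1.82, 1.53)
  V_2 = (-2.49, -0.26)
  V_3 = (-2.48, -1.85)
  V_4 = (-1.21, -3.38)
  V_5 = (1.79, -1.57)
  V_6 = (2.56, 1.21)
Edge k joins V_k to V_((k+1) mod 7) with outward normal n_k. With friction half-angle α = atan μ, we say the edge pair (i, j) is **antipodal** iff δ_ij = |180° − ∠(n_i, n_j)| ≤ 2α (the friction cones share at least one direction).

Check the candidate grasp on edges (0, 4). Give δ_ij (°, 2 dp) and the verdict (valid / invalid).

α = atan 0.1 = 5.71°;  2α = 11.42°
edge 0: e_0 = (-3.66, -1.51);  n_0 = (-0.3814, +0.9244)
edge 4: e_4 = (+3.00, +1.81);  n_4 = (+0.5166, -0.8562)
∠(n_0, n_4) = 171.32°
δ = |180° − 171.32°| = 8.68°
8.68° ≤ 2α = 11.42°  →  valid

δ = 8.68°, valid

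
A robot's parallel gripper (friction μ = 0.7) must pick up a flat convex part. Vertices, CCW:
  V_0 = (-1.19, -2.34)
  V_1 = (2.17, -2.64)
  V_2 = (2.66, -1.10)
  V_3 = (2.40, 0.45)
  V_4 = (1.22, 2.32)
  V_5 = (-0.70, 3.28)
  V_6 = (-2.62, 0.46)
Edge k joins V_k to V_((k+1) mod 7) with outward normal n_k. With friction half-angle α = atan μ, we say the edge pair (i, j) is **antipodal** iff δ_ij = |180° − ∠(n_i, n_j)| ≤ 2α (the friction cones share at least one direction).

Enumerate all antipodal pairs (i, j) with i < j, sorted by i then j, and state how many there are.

α = atan 0.7 = 34.99°;  2α = 69.98°
n_0 = (-0.0889, -0.9960)
n_1 = (+0.9529, -0.3032)
n_2 = (+0.9862, +0.1654)
n_3 = (+0.8457, +0.5337)
n_4 = (+0.4472, +0.8944)
n_5 = (-0.8266, +0.5628)
n_6 = (-0.8906, -0.4548)
  (0,1): δ = 102.55°  ·
  (0,2): δ = 75.38°  ·
  (0,3): δ = 52.65°  ✓
  (0,4): δ = 21.46°  ✓
  (0,5): δ = 60.85°  ✓
  (0,6): δ = 122.16°  ·
  (1,2): δ = 152.83°  ·
  (1,3): δ = 130.10°  ·
  (1,4): δ = 98.91°  ·
  (1,5): δ = 16.60°  ✓
  (1,6): δ = 44.70°  ✓
  (2,3): δ = 157.27°  ·
  (2,4): δ = 126.09°  ·
  (2,5): δ = 43.77°  ✓
  (2,6): δ = 17.53°  ✓
  (3,4): δ = 148.82°  ·
  (3,5): δ = 66.50°  ✓
  (3,6): δ = 5.20°  ✓
  (4,5): δ = 97.68°  ·
  (4,6): δ = 36.38°  ✓
  (5,6): δ = 118.70°  ·
antipodal pairs: 10

count = 10; pairs: (0,3), (0,4), (0,5), (1,5), (1,6), (2,5), (2,6), (3,5), (3,6), (4,6)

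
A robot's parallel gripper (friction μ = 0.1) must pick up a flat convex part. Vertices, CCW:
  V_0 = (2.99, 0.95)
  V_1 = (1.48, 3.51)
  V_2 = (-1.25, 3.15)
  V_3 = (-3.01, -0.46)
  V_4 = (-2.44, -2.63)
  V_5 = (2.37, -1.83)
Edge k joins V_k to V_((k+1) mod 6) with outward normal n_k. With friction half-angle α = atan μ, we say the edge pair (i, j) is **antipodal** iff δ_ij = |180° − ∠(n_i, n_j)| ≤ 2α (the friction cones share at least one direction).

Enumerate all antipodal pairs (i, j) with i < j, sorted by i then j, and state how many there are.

α = atan 0.1 = 5.71°;  2α = 11.42°
n_0 = (+0.8613, +0.5080)
n_1 = (-0.1307, +0.9914)
n_2 = (-0.8989, +0.4382)
n_3 = (-0.9672, -0.2541)
n_4 = (+0.1641, -0.9864)
n_5 = (+0.9760, -0.2177)
  (0,1): δ = 113.02°  ·
  (0,2): δ = 56.52°  ·
  (0,3): δ = 15.82°  ·
  (0,4): δ = 68.91°  ·
  (0,5): δ = 136.89°  ·
  (1,2): δ = 123.50°  ·
  (1,3): δ = 82.79°  ·
  (1,4): δ = 1.93°  ✓
  (1,5): δ = 69.92°  ·
  (2,3): δ = 139.29°  ·
  (2,4): δ = 54.57°  ·
  (2,5): δ = 13.42°  ·
  (3,4): δ = 95.27°  ·
  (3,5): δ = 27.29°  ·
  (4,5): δ = 112.02°  ·
antipodal pairs: 1

count = 1; pairs: (1,4)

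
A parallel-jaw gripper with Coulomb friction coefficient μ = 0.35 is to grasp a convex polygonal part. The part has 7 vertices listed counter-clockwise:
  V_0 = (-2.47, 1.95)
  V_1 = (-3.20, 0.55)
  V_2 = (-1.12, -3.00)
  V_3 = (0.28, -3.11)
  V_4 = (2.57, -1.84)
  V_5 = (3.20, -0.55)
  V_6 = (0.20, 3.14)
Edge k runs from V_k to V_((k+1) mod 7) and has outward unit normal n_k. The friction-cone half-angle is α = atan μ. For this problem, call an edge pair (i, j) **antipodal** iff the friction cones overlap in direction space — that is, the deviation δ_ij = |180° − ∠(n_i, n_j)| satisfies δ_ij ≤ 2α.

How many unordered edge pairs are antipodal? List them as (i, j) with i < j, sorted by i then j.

count = 5; pairs: (0,3), (0,4), (1,5), (2,6), (3,6)

α = atan 0.35 = 19.29°;  2α = 38.58°
n_0 = (-0.8867, +0.4623)
n_1 = (-0.8628, -0.5055)
n_2 = (-0.0783, -0.9969)
n_3 = (+0.4850, -0.8745)
n_4 = (+0.8986, -0.4388)
n_5 = (+0.7759, +0.6308)
n_6 = (-0.4071, +0.9134)
  (0,1): δ = 122.09°  ·
  (0,2): δ = 66.95°  ·
  (0,3): δ = 33.45°  ✓
  (0,4): δ = 1.51°  ✓
  (0,5): δ = 66.65°  ·
  (0,6): δ = 141.56°  ·
  (1,2): δ = 124.86°  ·
  (1,3): δ = 91.35°  ·
  (1,4): δ = 56.40°  ·
  (1,5): δ = 8.74°  ✓
  (1,6): δ = 83.66°  ·
  (2,3): δ = 146.50°  ·
  (2,4): δ = 111.54°  ·
  (2,5): δ = 46.40°  ·
  (2,6): δ = 28.51°  ✓
  (3,4): δ = 145.04°  ·
  (3,5): δ = 79.90°  ·
  (3,6): δ = 4.99°  ✓
  (4,5): δ = 114.86°  ·
  (4,6): δ = 39.95°  ·
  (5,6): δ = 105.09°  ·
antipodal pairs: 5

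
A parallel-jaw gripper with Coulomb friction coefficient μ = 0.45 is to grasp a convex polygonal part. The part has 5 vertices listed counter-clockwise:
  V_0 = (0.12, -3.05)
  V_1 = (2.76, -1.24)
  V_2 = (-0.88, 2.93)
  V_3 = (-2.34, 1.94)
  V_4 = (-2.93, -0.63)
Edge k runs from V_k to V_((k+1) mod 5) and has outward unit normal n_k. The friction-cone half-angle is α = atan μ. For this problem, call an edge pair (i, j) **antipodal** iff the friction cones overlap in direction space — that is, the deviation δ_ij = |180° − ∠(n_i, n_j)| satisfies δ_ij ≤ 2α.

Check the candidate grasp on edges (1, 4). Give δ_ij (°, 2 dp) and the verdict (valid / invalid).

δ = 10.45°, valid

α = atan 0.45 = 24.23°;  2α = 48.46°
edge 1: e_1 = (-3.64, +4.17);  n_1 = (+0.7534, +0.6576)
edge 4: e_4 = (+3.05, -2.42);  n_4 = (-0.6216, -0.7834)
∠(n_1, n_4) = 169.55°
δ = |180° − 169.55°| = 10.45°
10.45° ≤ 2α = 48.46°  →  valid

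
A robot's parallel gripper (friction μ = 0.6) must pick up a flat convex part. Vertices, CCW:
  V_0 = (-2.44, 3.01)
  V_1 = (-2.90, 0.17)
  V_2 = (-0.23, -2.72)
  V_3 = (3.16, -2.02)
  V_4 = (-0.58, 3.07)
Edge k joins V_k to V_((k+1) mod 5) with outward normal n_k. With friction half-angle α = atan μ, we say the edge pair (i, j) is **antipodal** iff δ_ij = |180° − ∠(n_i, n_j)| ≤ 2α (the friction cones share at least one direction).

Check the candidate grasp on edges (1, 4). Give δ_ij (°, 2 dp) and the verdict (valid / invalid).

δ = 49.11°, valid

α = atan 0.6 = 30.96°;  2α = 61.93°
edge 1: e_1 = (+2.67, -2.89);  n_1 = (-0.7345, -0.6786)
edge 4: e_4 = (-1.86, -0.06);  n_4 = (-0.0322, +0.9995)
∠(n_1, n_4) = 130.89°
δ = |180° − 130.89°| = 49.11°
49.11° ≤ 2α = 61.93°  →  valid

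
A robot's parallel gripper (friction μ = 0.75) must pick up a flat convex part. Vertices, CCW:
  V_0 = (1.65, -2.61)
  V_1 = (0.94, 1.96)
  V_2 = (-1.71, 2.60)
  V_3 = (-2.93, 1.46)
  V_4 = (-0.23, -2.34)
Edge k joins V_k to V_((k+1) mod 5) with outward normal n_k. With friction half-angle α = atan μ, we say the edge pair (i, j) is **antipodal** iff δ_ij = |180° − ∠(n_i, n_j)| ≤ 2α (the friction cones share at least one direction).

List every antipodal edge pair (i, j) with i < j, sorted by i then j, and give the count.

count = 6; pairs: (0,2), (0,3), (0,4), (1,3), (1,4), (2,4)

α = atan 0.75 = 36.87°;  2α = 73.74°
n_0 = (+0.9881, +0.1535)
n_1 = (+0.2348, +0.9721)
n_2 = (-0.6827, +0.7307)
n_3 = (-0.8152, -0.5792)
n_4 = (-0.1422, -0.9898)
  (0,1): δ = 112.41°  ·
  (0,2): δ = 55.77°  ✓
  (0,3): δ = 26.56°  ✓
  (0,4): δ = 73.00°  ✓
  (1,2): δ = 123.36°  ·
  (1,3): δ = 41.03°  ✓
  (1,4): δ = 5.40°  ✓
  (2,3): δ = 97.66°  ·
  (2,4): δ = 51.23°  ✓
  (3,4): δ = 133.57°  ·
antipodal pairs: 6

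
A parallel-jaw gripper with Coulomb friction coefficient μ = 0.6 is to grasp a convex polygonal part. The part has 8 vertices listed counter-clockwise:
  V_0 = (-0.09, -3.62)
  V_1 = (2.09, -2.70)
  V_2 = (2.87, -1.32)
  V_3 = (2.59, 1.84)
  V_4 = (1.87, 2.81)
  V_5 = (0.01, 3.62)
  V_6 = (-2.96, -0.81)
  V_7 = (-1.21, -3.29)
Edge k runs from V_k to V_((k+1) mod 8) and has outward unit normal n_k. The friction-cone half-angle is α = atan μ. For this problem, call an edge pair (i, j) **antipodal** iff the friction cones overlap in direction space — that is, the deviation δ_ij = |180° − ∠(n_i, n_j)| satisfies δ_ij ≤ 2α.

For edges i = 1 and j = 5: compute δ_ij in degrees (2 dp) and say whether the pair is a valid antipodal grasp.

α = atan 0.6 = 30.96°;  2α = 61.93°
edge 1: e_1 = (+0.78, +1.38);  n_1 = (+0.8706, -0.4921)
edge 5: e_5 = (-2.97, -4.43);  n_5 = (-0.8306, +0.5569)
∠(n_1, n_5) = 175.64°
δ = |180° − 175.64°| = 4.36°
4.36° ≤ 2α = 61.93°  →  valid

δ = 4.36°, valid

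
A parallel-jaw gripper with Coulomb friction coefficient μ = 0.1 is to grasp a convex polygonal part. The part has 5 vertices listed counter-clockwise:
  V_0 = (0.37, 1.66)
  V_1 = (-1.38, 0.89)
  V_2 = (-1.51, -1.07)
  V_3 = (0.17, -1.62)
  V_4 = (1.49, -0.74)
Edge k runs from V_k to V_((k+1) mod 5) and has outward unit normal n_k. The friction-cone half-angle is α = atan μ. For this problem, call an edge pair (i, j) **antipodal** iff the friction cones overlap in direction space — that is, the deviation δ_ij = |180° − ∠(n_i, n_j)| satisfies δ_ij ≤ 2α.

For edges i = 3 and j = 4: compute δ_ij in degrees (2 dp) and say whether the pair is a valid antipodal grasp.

δ = 98.67°, invalid

α = atan 0.1 = 5.71°;  2α = 11.42°
edge 3: e_3 = (+1.32, +0.88);  n_3 = (+0.5547, -0.8321)
edge 4: e_4 = (-1.12, +2.40);  n_4 = (+0.9062, +0.4229)
∠(n_3, n_4) = 81.33°
δ = |180° − 81.33°| = 98.67°
98.67° > 2α = 11.42°  →  invalid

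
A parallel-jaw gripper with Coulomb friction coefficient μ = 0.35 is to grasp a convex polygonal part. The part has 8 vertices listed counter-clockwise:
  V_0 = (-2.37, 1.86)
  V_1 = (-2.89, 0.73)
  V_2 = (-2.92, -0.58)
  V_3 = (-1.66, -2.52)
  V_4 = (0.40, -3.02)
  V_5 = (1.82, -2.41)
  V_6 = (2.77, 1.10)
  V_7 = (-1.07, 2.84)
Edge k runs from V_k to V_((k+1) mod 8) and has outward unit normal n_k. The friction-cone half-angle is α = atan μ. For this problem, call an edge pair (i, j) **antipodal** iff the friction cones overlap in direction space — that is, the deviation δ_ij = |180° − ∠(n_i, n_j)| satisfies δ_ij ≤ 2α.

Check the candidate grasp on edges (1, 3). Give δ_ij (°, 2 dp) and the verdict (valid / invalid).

δ = 102.33°, invalid

α = atan 0.35 = 19.29°;  2α = 38.58°
edge 1: e_1 = (-0.03, -1.31);  n_1 = (-0.9997, +0.0229)
edge 3: e_3 = (+2.06, -0.50);  n_3 = (-0.2359, -0.9718)
∠(n_1, n_3) = 77.67°
δ = |180° − 77.67°| = 102.33°
102.33° > 2α = 38.58°  →  invalid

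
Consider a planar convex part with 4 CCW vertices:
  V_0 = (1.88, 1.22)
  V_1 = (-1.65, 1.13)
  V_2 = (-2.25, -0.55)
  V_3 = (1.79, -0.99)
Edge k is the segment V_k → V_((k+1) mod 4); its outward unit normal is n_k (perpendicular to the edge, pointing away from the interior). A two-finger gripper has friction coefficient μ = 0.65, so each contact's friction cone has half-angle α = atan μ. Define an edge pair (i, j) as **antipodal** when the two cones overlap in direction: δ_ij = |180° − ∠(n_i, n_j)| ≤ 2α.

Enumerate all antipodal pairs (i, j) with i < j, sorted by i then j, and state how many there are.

α = atan 0.65 = 33.02°;  2α = 66.05°
n_0 = (-0.0255, +0.9997)
n_1 = (-0.9417, +0.3363)
n_2 = (-0.1083, -0.9941)
n_3 = (+0.9992, -0.0407)
  (0,1): δ = 111.11°  ·
  (0,2): δ = 7.68°  ✓
  (0,3): δ = 86.21°  ·
  (1,2): δ = 76.56°  ·
  (1,3): δ = 17.32°  ✓
  (2,3): δ = 86.12°  ·
antipodal pairs: 2

count = 2; pairs: (0,2), (1,3)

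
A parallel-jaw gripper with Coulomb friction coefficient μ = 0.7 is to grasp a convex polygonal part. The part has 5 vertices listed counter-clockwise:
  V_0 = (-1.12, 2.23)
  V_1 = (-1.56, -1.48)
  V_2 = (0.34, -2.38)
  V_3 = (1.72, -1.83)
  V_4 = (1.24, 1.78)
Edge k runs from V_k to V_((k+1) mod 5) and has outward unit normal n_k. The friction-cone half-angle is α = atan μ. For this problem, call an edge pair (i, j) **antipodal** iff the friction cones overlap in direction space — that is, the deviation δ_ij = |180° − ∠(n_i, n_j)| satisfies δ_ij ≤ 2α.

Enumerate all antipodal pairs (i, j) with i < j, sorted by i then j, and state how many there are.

α = atan 0.7 = 34.99°;  2α = 69.98°
n_0 = (-0.9930, +0.1178)
n_1 = (-0.4281, -0.9037)
n_2 = (+0.3702, -0.9289)
n_3 = (+0.9913, +0.1318)
n_4 = (+0.1873, +0.9823)
  (0,1): δ = 108.58°  ·
  (0,2): δ = 61.51°  ✓
  (0,3): δ = 14.34°  ✓
  (0,4): δ = 85.97°  ·
  (1,2): δ = 132.92°  ·
  (1,3): δ = 57.08°  ✓
  (1,4): δ = 14.55°  ✓
  (2,3): δ = 104.16°  ·
  (2,4): δ = 32.53°  ✓
  (3,4): δ = 108.37°  ·
antipodal pairs: 5

count = 5; pairs: (0,2), (0,3), (1,3), (1,4), (2,4)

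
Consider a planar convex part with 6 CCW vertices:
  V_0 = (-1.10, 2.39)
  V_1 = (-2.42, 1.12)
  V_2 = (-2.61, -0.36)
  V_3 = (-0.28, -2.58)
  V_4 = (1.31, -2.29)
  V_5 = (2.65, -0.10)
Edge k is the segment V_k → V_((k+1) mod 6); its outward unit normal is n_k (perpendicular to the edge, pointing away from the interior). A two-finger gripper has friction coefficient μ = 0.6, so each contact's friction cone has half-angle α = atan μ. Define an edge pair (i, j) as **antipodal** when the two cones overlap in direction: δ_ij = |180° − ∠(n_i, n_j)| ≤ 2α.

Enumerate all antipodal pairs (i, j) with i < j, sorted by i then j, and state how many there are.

count = 5; pairs: (0,3), (0,4), (1,4), (2,5), (3,5)

α = atan 0.6 = 30.96°;  2α = 61.93°
n_0 = (-0.6933, +0.7206)
n_1 = (-0.9919, +0.1273)
n_2 = (-0.6898, -0.7240)
n_3 = (+0.1794, -0.9838)
n_4 = (+0.8530, -0.5219)
n_5 = (+0.5532, +0.8331)
  (0,1): δ = 141.21°  ·
  (0,2): δ = 87.51°  ·
  (0,3): δ = 33.56°  ✓
  (0,4): δ = 14.64°  ✓
  (0,5): δ = 102.52°  ·
  (1,2): δ = 126.30°  ·
  (1,3): δ = 72.35°  ·
  (1,4): δ = 24.15°  ✓
  (1,5): δ = 63.73°  ·
  (2,3): δ = 126.05°  ·
  (2,4): δ = 77.85°  ·
  (2,5): δ = 10.03°  ✓
  (3,4): δ = 131.80°  ·
  (3,5): δ = 43.92°  ✓
  (4,5): δ = 92.12°  ·
antipodal pairs: 5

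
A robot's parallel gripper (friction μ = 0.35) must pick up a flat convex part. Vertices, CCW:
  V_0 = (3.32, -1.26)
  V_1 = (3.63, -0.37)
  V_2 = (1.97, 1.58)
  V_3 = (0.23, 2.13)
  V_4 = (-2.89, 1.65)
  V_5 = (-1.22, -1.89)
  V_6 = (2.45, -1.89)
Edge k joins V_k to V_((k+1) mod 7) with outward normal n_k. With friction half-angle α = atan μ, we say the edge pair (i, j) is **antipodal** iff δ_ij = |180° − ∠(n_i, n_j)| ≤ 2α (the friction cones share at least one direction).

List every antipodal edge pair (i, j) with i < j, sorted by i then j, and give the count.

α = atan 0.35 = 19.29°;  2α = 38.58°
n_0 = (+0.9444, -0.3289)
n_1 = (+0.7615, +0.6482)
n_2 = (+0.3014, +0.9535)
n_3 = (-0.1521, +0.9884)
n_4 = (-0.9044, -0.4267)
n_5 = (+0.0000, -1.0000)
n_6 = (+0.5865, -0.8099)
  (0,1): δ = 120.39°  ·
  (0,2): δ = 88.34°  ·
  (0,3): δ = 62.05°  ·
  (0,4): δ = 44.46°  ·
  (0,5): δ = 109.20°  ·
  (0,6): δ = 145.11°  ·
  (1,2): δ = 147.95°  ·
  (1,3): δ = 121.66°  ·
  (1,4): δ = 15.15°  ✓
  (1,5): δ = 49.59°  ·
  (1,6): δ = 85.50°  ·
  (2,3): δ = 153.71°  ·
  (2,4): δ = 47.20°  ·
  (2,5): δ = 17.54°  ✓
  (2,6): δ = 53.45°  ·
  (3,4): δ = 73.49°  ·
  (3,5): δ = 8.75°  ✓
  (3,6): δ = 27.16°  ✓
  (4,5): δ = 115.26°  ·
  (4,6): δ = 79.35°  ·
  (5,6): δ = 144.09°  ·
antipodal pairs: 4

count = 4; pairs: (1,4), (2,5), (3,5), (3,6)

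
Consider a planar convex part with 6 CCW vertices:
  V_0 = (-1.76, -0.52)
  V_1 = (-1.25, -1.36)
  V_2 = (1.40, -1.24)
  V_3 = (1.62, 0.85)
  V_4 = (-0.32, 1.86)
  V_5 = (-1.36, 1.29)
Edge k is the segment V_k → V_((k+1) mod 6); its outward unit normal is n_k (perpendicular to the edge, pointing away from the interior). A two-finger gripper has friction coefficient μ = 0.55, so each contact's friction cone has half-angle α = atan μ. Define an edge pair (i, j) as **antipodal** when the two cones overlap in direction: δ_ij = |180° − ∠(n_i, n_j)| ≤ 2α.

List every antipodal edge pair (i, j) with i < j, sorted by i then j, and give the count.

α = atan 0.55 = 28.81°;  2α = 57.62°
n_0 = (-0.8548, -0.5190)
n_1 = (+0.0452, -0.9990)
n_2 = (+0.9945, -0.1047)
n_3 = (+0.4618, +0.8870)
n_4 = (-0.4806, +0.8769)
n_5 = (-0.9764, +0.2158)
  (0,1): δ = 118.67°  ·
  (0,2): δ = 37.27°  ✓
  (0,3): δ = 31.23°  ✓
  (0,4): δ = 87.46°  ·
  (0,5): δ = 136.27°  ·
  (1,2): δ = 98.60°  ·
  (1,3): δ = 30.10°  ✓
  (1,4): δ = 26.13°  ✓
  (1,5): δ = 74.95°  ·
  (2,3): δ = 111.49°  ·
  (2,4): δ = 55.26°  ✓
  (2,5): δ = 6.45°  ✓
  (3,4): δ = 123.77°  ·
  (3,5): δ = 74.96°  ·
  (4,5): δ = 131.19°  ·
antipodal pairs: 6

count = 6; pairs: (0,2), (0,3), (1,3), (1,4), (2,4), (2,5)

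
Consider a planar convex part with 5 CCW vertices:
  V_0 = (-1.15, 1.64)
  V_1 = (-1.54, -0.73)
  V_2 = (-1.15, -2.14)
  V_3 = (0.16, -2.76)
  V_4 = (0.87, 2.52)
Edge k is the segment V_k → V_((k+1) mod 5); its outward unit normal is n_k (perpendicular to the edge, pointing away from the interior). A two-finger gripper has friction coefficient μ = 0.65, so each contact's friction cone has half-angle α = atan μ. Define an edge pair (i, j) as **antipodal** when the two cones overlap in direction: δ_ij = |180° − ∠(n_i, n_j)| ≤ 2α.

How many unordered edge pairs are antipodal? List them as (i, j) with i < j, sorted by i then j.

α = atan 0.65 = 33.02°;  2α = 66.05°
n_0 = (-0.9867, +0.1624)
n_1 = (-0.9638, -0.2666)
n_2 = (-0.4278, -0.9039)
n_3 = (+0.9911, -0.1333)
n_4 = (-0.3994, +0.9168)
  (0,1): δ = 155.19°  ·
  (0,2): δ = 105.98°  ·
  (0,3): δ = 1.69°  ✓
  (0,4): δ = 122.88°  ·
  (1,2): δ = 130.79°  ·
  (1,3): δ = 23.12°  ✓
  (1,4): δ = 98.08°  ·
  (2,3): δ = 72.33°  ·
  (2,4): δ = 48.87°  ✓
  (3,4): δ = 58.80°  ✓
antipodal pairs: 4

count = 4; pairs: (0,3), (1,3), (2,4), (3,4)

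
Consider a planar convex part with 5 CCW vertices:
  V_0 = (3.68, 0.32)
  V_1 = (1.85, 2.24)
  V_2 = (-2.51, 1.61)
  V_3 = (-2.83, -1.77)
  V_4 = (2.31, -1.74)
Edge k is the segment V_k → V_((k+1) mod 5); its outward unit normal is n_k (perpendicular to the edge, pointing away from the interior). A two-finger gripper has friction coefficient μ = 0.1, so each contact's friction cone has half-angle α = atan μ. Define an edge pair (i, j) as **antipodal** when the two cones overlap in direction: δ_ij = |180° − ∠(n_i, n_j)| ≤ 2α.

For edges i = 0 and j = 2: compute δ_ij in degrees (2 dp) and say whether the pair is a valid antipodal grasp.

α = atan 0.1 = 5.71°;  2α = 11.42°
edge 0: e_0 = (-1.83, +1.92);  n_0 = (+0.7239, +0.6899)
edge 2: e_2 = (-0.32, -3.38);  n_2 = (-0.9955, +0.0943)
∠(n_0, n_2) = 130.97°
δ = |180° − 130.97°| = 49.03°
49.03° > 2α = 11.42°  →  invalid

δ = 49.03°, invalid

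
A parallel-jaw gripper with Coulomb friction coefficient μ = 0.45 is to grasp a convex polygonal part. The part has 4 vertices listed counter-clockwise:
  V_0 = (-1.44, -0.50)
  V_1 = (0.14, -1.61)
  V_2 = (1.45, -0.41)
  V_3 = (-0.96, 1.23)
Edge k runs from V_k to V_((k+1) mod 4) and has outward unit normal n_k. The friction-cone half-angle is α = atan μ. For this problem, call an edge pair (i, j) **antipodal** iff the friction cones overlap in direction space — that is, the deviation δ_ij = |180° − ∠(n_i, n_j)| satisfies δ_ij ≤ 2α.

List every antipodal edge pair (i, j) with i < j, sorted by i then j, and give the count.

α = atan 0.45 = 24.23°;  2α = 48.46°
n_0 = (-0.5749, -0.8183)
n_1 = (+0.6755, -0.7374)
n_2 = (+0.5626, +0.8267)
n_3 = (-0.9636, +0.2674)
  (0,1): δ = 102.42°  ·
  (0,2): δ = 0.85°  ✓
  (0,3): δ = 109.58°  ·
  (1,2): δ = 76.73°  ·
  (1,3): δ = 32.00°  ✓
  (2,3): δ = 71.27°  ·
antipodal pairs: 2

count = 2; pairs: (0,2), (1,3)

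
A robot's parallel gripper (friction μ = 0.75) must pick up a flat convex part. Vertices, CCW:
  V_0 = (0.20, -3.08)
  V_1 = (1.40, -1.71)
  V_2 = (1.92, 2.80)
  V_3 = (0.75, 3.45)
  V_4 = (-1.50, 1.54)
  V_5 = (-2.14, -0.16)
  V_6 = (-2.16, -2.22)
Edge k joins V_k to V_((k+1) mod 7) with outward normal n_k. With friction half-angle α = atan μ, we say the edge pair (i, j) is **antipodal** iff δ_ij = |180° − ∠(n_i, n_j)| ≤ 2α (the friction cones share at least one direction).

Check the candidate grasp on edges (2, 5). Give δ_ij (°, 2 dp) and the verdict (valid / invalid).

α = atan 0.75 = 36.87°;  2α = 73.74°
edge 2: e_2 = (-1.17, +0.65);  n_2 = (+0.4856, +0.8742)
edge 5: e_5 = (-0.02, -2.06);  n_5 = (-1.0000, +0.0097)
∠(n_2, n_5) = 118.50°
δ = |180° − 118.50°| = 61.50°
61.50° ≤ 2α = 73.74°  →  valid

δ = 61.50°, valid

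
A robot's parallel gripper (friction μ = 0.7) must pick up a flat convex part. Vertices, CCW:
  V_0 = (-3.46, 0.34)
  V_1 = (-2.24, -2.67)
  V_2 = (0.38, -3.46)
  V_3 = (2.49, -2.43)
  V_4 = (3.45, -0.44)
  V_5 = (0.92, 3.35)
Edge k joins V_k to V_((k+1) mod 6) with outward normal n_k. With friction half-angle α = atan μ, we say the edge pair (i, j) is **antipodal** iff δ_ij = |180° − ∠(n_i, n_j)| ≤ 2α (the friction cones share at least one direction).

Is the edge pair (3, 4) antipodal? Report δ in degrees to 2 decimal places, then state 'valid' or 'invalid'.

α = atan 0.7 = 34.99°;  2α = 69.98°
edge 3: e_3 = (+0.96, +1.99);  n_3 = (+0.9007, -0.4345)
edge 4: e_4 = (-2.53, +3.79);  n_4 = (+0.8317, +0.5552)
∠(n_3, n_4) = 59.48°
δ = |180° − 59.48°| = 120.52°
120.52° > 2α = 69.98°  →  invalid

δ = 120.52°, invalid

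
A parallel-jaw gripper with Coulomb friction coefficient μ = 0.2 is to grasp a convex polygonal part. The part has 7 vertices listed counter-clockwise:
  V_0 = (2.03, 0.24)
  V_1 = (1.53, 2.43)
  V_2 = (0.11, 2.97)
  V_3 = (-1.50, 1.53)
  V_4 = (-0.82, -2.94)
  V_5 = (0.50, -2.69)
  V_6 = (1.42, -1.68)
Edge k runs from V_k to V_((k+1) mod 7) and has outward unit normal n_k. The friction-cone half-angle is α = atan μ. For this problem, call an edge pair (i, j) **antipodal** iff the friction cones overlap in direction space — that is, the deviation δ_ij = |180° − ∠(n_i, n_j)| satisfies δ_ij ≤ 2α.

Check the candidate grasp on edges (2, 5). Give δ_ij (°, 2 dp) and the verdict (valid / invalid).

α = atan 0.2 = 11.31°;  2α = 22.62°
edge 2: e_2 = (-1.61, -1.44);  n_2 = (-0.6667, +0.7454)
edge 5: e_5 = (+0.92, +1.01);  n_5 = (+0.7393, -0.6734)
∠(n_2, n_5) = 174.14°
δ = |180° − 174.14°| = 5.86°
5.86° ≤ 2α = 22.62°  →  valid

δ = 5.86°, valid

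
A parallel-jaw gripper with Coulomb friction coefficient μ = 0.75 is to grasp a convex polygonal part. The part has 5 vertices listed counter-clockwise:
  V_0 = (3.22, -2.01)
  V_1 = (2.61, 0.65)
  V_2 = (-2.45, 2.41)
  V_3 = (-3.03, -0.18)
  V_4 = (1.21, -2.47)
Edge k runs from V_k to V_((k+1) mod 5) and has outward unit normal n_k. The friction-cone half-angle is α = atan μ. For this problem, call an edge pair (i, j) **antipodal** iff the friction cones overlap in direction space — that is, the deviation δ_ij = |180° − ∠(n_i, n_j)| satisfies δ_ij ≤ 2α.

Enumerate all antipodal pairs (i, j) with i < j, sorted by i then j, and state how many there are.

count = 5; pairs: (0,2), (0,3), (1,3), (1,4), (2,4)

α = atan 0.75 = 36.87°;  2α = 73.74°
n_0 = (+0.9747, +0.2235)
n_1 = (+0.3285, +0.9445)
n_2 = (-0.9758, +0.2185)
n_3 = (-0.4752, -0.8799)
n_4 = (+0.2231, -0.9748)
  (0,1): δ = 122.09°  ·
  (0,2): δ = 25.54°  ✓
  (0,3): δ = 48.71°  ✓
  (0,4): δ = 89.97°  ·
  (1,2): δ = 83.44°  ·
  (1,3): δ = 9.19°  ✓
  (1,4): δ = 32.07°  ✓
  (2,3): δ = 105.75°  ·
  (2,4): δ = 64.49°  ✓
  (3,4): δ = 138.74°  ·
antipodal pairs: 5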